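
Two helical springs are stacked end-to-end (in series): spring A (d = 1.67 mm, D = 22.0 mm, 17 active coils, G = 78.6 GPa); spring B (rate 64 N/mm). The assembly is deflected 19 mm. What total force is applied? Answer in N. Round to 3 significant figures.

k_A = Gd⁴/(8D³N_a) = (78.6×10³)(1.67⁴)/(8·22.0³·17) = 0.42216 N/mm
Series: 1/k_eq = 1/0.42216 + 1/64 = 2.3844; k_eq = 0.4194 N/mm
F = k_eq·δ = 0.4194·19 = 7.9686 N

7.97 N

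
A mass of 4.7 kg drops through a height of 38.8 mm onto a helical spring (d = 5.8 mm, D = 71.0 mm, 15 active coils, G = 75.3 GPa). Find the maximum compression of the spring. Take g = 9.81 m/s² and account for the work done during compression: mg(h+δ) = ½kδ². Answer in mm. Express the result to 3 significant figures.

71.6 mm

k = Gd⁴/(8D³N_a) = (75.3×10³)(5.8⁴)/(8·71.0³·15) = 1.984 N/mm
W = mg = 4.7 × 9.81 = 46.107 N
½kδ² − Wδ − Wh = 0 → δ = (W + √(W² + 2kWh))/k
δ = (46.107 + √(2125.9 + 7098.71))/1.984 = (46.107 + 96.045)/1.984 = 71.648 mm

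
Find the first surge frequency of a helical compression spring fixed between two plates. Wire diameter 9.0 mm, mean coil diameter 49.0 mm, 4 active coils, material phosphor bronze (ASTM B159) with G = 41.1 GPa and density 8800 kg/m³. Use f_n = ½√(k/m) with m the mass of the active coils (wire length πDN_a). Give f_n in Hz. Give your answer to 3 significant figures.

228 Hz

k = Gd⁴/(8D³N_a) = (41.1×10³)(9.0⁴)/(8·49.0³·4) = 71.626 N/mm = 71626 N/m
Wire length L = πDN_a = π·49.0·4 = 615.75 mm
m = ρ·(πd²/4)·L = 8800 × 63.617×10⁻⁶ m² × 0.61575 m = 0.34472 kg
f_n = ½√(k/m) = 0.5·√(71626/0.34472) = 0.5·√(2.0778e+05) = 227.92 Hz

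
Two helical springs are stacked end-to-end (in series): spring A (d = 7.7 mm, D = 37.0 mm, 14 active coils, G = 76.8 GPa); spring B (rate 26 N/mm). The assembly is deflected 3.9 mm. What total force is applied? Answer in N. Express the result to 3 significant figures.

k_A = Gd⁴/(8D³N_a) = (76.8×10³)(7.7⁴)/(8·37.0³·14) = 47.588 N/mm
Series: 1/k_eq = 1/47.588 + 1/26 = 0.059475; k_eq = 16.814 N/mm
F = k_eq·δ = 16.814·3.9 = 65.574 N

65.6 N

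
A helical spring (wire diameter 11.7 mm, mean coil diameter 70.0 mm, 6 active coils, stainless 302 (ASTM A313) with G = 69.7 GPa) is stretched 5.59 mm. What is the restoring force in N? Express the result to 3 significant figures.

443 N

k = Gd⁴/(8D³N_a) = (69.7×10³)(11.7⁴)/(8·70.0³·6) = 79.331 N/mm
F = k·δ = 79.331 × 5.59 = 443.46 N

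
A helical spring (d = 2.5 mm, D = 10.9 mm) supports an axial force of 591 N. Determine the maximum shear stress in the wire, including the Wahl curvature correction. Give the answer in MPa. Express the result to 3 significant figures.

Spring index C = D/d = 10.9/2.5 = 4.3600
K_W = (4C−1)/(4C−4) + 0.615/C = 16.440/13.440 + 0.1411 = 1.3643
τ₀ = 8FD/(πd³) = 8·591·10.9/(π·2.5³) = 51535.2/49.087 = 1049.9 MPa
τ_max = K·τ₀ = 1.3643 × 1049.9 = 1432.3 MPa

1430 MPa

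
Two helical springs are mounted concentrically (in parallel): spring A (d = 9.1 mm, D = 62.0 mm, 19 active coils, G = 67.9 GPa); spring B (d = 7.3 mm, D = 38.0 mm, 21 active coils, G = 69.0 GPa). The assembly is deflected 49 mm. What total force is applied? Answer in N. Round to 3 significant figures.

1670 N

k_A = Gd⁴/(8D³N_a) = (67.9×10³)(9.1⁴)/(8·62.0³·19) = 12.853 N/mm
k_B = Gd⁴/(8D³N_a) = (69.0×10³)(7.3⁴)/(8·38.0³·21) = 21.256 N/mm
Parallel: k_eq = 12.853 + 21.256 = 34.109 N/mm
F = k_eq·δ = 34.109·49 = 1671.4 N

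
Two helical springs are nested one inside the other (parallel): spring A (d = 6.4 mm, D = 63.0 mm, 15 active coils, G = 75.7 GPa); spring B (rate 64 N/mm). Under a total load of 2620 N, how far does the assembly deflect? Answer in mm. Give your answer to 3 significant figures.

k_A = Gd⁴/(8D³N_a) = (75.7×10³)(6.4⁴)/(8·63.0³·15) = 4.2327 N/mm
Parallel: k_eq = 4.2327 + 64 = 68.233 N/mm
δ = F/k_eq = 2620/68.233 = 38.398 mm

38.4 mm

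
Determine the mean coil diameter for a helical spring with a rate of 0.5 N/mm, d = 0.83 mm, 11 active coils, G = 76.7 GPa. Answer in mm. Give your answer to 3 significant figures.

D = (Gd⁴/(8N_a·k))^(1/3) = (76.7×10³·0.83⁴/(8·11·0.5))^(1/3)
  = (827.285)^(1/3) = 9.3875 mm

9.39 mm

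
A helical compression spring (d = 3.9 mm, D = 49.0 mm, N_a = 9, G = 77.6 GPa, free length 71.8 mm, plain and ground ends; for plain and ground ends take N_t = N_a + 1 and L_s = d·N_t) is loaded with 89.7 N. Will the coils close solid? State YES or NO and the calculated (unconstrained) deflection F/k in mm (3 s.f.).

k = Gd⁴/(8D³N_a) = (77.6×10³)(3.9⁴)/(8·49.0³·9) = 2.1193 N/mm
N_t = 10; L_s = 3.9·10 = 39 mm; δ_solid = L₀ − L_s = 71.8 − 39 = 32.8 mm
δ = F/k = 89.7/2.1193 = 42.325 mm
δ ≥ δ_solid → spring goes solid

YES, δ = 42.3 mm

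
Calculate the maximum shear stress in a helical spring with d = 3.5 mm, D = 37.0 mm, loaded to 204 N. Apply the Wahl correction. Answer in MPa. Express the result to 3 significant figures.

Spring index C = D/d = 37.0/3.5 = 10.5714
K_W = (4C−1)/(4C−4) + 0.615/C = 41.286/38.286 + 0.0582 = 1.1365
τ₀ = 8FD/(πd³) = 8·204·37.0/(π·3.5³) = 60384/134.7 = 448.3 MPa
τ_max = K·τ₀ = 1.1365 × 448.3 = 509.51 MPa

510 MPa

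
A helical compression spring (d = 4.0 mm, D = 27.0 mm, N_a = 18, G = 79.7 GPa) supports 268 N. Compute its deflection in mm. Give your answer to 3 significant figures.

37.2 mm

k = Gd⁴/(8D³N_a) = (79.7×10³)(4.0⁴)/(8·27.0³·18) = 7.1985 N/mm
δ = F/k = 268 / 7.1985 = 37.23 mm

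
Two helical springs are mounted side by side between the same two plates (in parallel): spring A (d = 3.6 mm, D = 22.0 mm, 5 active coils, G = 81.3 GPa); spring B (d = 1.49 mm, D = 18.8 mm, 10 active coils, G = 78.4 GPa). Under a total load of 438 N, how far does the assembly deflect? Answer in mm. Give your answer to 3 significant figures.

k_A = Gd⁴/(8D³N_a) = (81.3×10³)(3.6⁴)/(8·22.0³·5) = 32.061 N/mm
k_B = Gd⁴/(8D³N_a) = (78.4×10³)(1.49⁴)/(8·18.8³·10) = 0.72694 N/mm
Parallel: k_eq = 32.061 + 0.72694 = 32.788 N/mm
δ = F/k_eq = 438/32.788 = 13.359 mm

13.4 mm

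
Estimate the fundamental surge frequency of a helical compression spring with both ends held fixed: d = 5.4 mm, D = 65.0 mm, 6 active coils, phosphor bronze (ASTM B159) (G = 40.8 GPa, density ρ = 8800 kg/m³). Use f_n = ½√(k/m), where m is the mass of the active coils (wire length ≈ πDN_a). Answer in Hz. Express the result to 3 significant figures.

k = Gd⁴/(8D³N_a) = (40.8×10³)(5.4⁴)/(8·65.0³·6) = 2.6318 N/mm = 2631.8 N/m
Wire length L = πDN_a = π·65.0·6 = 1225.2 mm
m = ρ·(πd²/4)·L = 8800 × 22.902×10⁻⁶ m² × 1.2252 m = 0.24693 kg
f_n = ½√(k/m) = 0.5·√(2631.8/0.24693) = 0.5·√(10658) = 51.619 Hz

51.6 Hz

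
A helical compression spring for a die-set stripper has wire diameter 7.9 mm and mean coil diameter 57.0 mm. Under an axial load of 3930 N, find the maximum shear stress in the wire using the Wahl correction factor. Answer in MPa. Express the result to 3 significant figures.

Spring index C = D/d = 57.0/7.9 = 7.2152
K_W = (4C−1)/(4C−4) + 0.615/C = 27.861/24.861 + 0.0852 = 1.2059
τ₀ = 8FD/(πd³) = 8·3930·57.0/(π·7.9³) = 1.79208e+06/1548.9 = 1157 MPa
τ_max = K·τ₀ = 1.2059 × 1157 = 1395.2 MPa

1400 MPa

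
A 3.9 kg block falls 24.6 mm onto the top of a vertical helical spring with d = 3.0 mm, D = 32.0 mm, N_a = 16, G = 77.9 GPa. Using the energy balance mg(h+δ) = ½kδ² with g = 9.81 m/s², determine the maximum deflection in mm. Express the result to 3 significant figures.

k = Gd⁴/(8D³N_a) = (77.9×10³)(3.0⁴)/(8·32.0³·16) = 1.5044 N/mm
W = mg = 3.9 × 9.81 = 38.259 N
½kδ² − Wδ − Wh = 0 → δ = (W + √(W² + 2kWh))/k
δ = (38.259 + √(1463.8 + 2831.79))/1.5044 = (38.259 + 65.54)/1.5044 = 68.997 mm

69.0 mm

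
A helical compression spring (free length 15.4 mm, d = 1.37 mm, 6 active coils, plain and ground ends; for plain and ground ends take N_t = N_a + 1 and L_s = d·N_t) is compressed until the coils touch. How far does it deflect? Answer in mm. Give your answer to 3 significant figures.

N_t = 7; L_s = 1.37·7 = 9.59 mm
δ_solid = L₀ − L_s = 15.4 − 9.59 = 5.81 mm

5.81 mm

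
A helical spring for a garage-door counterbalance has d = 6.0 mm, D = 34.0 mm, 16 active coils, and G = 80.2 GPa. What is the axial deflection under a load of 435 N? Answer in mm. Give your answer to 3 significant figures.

21.1 mm

k = Gd⁴/(8D³N_a) = (80.2×10³)(6.0⁴)/(8·34.0³·16) = 20.66 N/mm
δ = F/k = 435 / 20.66 = 21.055 mm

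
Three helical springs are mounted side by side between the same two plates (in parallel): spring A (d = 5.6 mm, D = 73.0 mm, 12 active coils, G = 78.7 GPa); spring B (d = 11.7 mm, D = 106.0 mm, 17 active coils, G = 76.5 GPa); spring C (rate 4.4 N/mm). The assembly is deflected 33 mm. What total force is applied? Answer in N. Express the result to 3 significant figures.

k_A = Gd⁴/(8D³N_a) = (78.7×10³)(5.6⁴)/(8·73.0³·12) = 2.0725 N/mm
k_B = Gd⁴/(8D³N_a) = (76.5×10³)(11.7⁴)/(8·106.0³·17) = 8.8501 N/mm
Parallel: k_eq = 2.0725 + 8.8501 + 4.4 = 15.323 N/mm
F = k_eq·δ = 15.323·33 = 505.64 N

506 N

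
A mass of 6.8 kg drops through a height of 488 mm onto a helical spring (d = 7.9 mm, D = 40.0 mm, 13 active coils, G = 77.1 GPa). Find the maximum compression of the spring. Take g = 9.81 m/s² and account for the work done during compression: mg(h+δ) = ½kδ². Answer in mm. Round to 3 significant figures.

39.5 mm

k = Gd⁴/(8D³N_a) = (77.1×10³)(7.9⁴)/(8·40.0³·13) = 45.118 N/mm
W = mg = 6.8 × 9.81 = 66.708 N
½kδ² − Wδ − Wh = 0 → δ = (W + √(W² + 2kWh))/k
δ = (66.708 + √(4450 + 2.9375e+06))/45.118 = (66.708 + 1715.2)/45.118 = 39.495 mm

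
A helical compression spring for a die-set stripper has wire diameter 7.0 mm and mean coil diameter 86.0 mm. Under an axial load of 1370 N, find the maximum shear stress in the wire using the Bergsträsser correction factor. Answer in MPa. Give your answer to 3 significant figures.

969 MPa

Spring index C = D/d = 86.0/7.0 = 12.2857
K_B = (4C+2)/(4C−3) = 51.143/46.143 = 1.1084
τ₀ = 8FD/(πd³) = 8·1370·86.0/(π·7.0³) = 942560/1077.6 = 874.71 MPa
τ_max = K·τ₀ = 1.1084 × 874.71 = 969.49 MPa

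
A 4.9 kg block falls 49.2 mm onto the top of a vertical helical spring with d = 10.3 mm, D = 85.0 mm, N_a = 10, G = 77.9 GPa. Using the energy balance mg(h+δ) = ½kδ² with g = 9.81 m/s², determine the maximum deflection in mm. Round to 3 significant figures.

19.2 mm

k = Gd⁴/(8D³N_a) = (77.9×10³)(10.3⁴)/(8·85.0³·10) = 17.846 N/mm
W = mg = 4.9 × 9.81 = 48.069 N
½kδ² − Wδ − Wh = 0 → δ = (W + √(W² + 2kWh))/k
δ = (48.069 + √(2310.6 + 84411.1))/17.846 = (48.069 + 294.49)/17.846 = 19.195 mm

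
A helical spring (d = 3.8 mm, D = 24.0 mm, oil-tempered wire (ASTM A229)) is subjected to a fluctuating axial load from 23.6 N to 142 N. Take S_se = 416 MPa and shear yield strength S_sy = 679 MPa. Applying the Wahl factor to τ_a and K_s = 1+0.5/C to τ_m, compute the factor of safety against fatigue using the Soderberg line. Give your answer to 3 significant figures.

2.92

C = D/d = 24.0/3.8 = 6.3158; K_W = (4C−1)/(4C−4)+0.615/C = 1.2385; K_s = 1+0.5/C = 1.0792
F_a = (F_max−F_min)/2 = 59.2 N; F_m = (F_max+F_min)/2 = 82.8 N
τ_a = K_W·8F_aD/(πd³) = 1.2385 × 65.936 = 81.659 MPa
τ_m = K_s·8F_mD/(πd³) = 1.0792 × 92.221 = 99.522 MPa
Soderberg: 1/n_f = τ_a/S_se + τ_m/S_sy = 81.659/416 + 99.522/679 = 0.19630 + 0.14657 = 0.34287
n_f = 1/0.34287 = 2.917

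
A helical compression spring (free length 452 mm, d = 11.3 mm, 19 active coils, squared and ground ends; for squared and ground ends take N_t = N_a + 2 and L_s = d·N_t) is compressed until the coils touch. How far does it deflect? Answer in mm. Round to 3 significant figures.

215 mm

N_t = 21; L_s = 11.3·21 = 237.3 mm
δ_solid = L₀ − L_s = 452 − 237.3 = 214.7 mm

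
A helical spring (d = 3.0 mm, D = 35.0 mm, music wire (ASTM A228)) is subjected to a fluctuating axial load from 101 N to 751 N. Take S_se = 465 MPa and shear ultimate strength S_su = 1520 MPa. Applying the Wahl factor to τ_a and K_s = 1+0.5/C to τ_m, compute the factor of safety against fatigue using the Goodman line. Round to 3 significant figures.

0.281

C = D/d = 35.0/3.0 = 11.6667; K_W = (4C−1)/(4C−4)+0.615/C = 1.1230; K_s = 1+0.5/C = 1.0429
F_a = (F_max−F_min)/2 = 325 N; F_m = (F_max+F_min)/2 = 426 N
τ_a = K_W·8F_aD/(πd³) = 1.1230 × 1072.8 = 1204.8 MPa
τ_m = K_s·8F_mD/(πd³) = 1.0429 × 1406.2 = 1466.5 MPa
Goodman: 1/n_f = τ_a/S_se + τ_m/S_su = 1204.8/465 + 1466.5/1520 = 2.59099 + 0.96480 = 3.5558
n_f = 1/3.5558 = 0.2812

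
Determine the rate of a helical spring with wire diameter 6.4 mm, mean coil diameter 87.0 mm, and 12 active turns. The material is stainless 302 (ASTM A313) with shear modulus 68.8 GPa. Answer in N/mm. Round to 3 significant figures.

k = Gd⁴/(8D³N_a) = (68.8×10³ × 6.4⁴) / (8 × 87.0³ × 12)
  = 1.15427e+08 / 6.32163e+07 = 1.8259 N/mm

1.83 N/mm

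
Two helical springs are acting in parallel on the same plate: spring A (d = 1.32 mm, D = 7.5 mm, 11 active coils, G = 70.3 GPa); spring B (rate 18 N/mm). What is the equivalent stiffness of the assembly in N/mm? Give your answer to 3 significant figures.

k_A = Gd⁴/(8D³N_a) = (70.3×10³)(1.32⁴)/(8·7.5³·11) = 5.7489 N/mm
Parallel: k_eq = 5.7489 + 18 = 23.749 N/mm

23.7 N/mm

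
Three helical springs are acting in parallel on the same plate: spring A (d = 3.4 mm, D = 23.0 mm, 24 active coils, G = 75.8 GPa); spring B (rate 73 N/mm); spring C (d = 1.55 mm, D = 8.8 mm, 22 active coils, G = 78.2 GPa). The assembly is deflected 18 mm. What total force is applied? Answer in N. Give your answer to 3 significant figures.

k_A = Gd⁴/(8D³N_a) = (75.8×10³)(3.4⁴)/(8·23.0³·24) = 4.3361 N/mm
k_C = Gd⁴/(8D³N_a) = (78.2×10³)(1.55⁴)/(8·8.8³·22) = 3.7633 N/mm
Parallel: k_eq = 4.3361 + 73 + 3.7633 = 81.099 N/mm
F = k_eq·δ = 81.099·18 = 1459.8 N

1460 N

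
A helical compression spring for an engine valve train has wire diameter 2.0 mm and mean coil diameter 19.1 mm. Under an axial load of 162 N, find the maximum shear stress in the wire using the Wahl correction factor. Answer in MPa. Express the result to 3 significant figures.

1130 MPa

Spring index C = D/d = 19.1/2.0 = 9.5500
K_W = (4C−1)/(4C−4) + 0.615/C = 37.200/34.200 + 0.0644 = 1.1521
τ₀ = 8FD/(πd³) = 8·162·19.1/(π·2.0³) = 24753.6/25.133 = 984.91 MPa
τ_max = K·τ₀ = 1.1521 × 984.91 = 1134.7 MPa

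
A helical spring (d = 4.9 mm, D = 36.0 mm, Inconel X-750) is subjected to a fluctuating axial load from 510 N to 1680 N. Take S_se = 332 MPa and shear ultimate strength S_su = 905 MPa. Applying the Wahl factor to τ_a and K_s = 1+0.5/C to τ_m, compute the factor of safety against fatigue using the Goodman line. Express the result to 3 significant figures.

C = D/d = 36.0/4.9 = 7.3469; K_W = (4C−1)/(4C−4)+0.615/C = 1.2019; K_s = 1+0.5/C = 1.0681
F_a = (F_max−F_min)/2 = 585 N; F_m = (F_max+F_min)/2 = 1095 N
τ_a = K_W·8F_aD/(πd³) = 1.2019 × 455.84 = 547.86 MPa
τ_m = K_s·8F_mD/(πd³) = 1.0681 × 853.23 = 911.3 MPa
Goodman: 1/n_f = τ_a/S_se + τ_m/S_su = 547.86/332 + 911.3/905 = 1.65018 + 1.00696 = 2.6571
n_f = 1/2.6571 = 0.3763

0.376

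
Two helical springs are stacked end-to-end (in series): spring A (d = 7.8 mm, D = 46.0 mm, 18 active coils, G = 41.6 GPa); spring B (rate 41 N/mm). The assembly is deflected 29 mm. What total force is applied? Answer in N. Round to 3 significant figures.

k_A = Gd⁴/(8D³N_a) = (41.6×10³)(7.8⁴)/(8·46.0³·18) = 10.986 N/mm
Series: 1/k_eq = 1/10.986 + 1/41 = 0.11542; k_eq = 8.6643 N/mm
F = k_eq·δ = 8.6643·29 = 251.27 N

251 N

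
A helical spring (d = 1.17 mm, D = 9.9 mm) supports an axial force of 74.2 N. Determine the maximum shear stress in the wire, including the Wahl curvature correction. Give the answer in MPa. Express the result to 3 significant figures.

Spring index C = D/d = 9.9/1.17 = 8.4615
K_W = (4C−1)/(4C−4) + 0.615/C = 32.846/29.846 + 0.0727 = 1.1732
τ₀ = 8FD/(πd³) = 8·74.2·9.9/(π·1.17³) = 5876.64/5.0316 = 1167.9 MPa
τ_max = K·τ₀ = 1.1732 × 1167.9 = 1370.2 MPa

1370 MPa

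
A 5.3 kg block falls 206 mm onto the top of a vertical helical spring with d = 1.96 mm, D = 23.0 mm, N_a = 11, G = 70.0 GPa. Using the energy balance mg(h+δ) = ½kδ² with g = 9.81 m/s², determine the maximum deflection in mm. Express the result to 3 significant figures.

k = Gd⁴/(8D³N_a) = (70.0×10³)(1.96⁴)/(8·23.0³·11) = 0.96484 N/mm
W = mg = 5.3 × 9.81 = 51.993 N
½kδ² − Wδ − Wh = 0 → δ = (W + √(W² + 2kWh))/k
δ = (51.993 + √(2703.3 + 20668))/0.96484 = (51.993 + 152.88)/0.96484 = 212.33 mm

212 mm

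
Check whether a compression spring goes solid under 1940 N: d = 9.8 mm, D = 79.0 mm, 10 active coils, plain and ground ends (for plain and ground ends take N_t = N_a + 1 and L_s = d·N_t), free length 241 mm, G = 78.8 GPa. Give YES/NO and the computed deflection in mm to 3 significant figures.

k = Gd⁴/(8D³N_a) = (78.8×10³)(9.8⁴)/(8·79.0³·10) = 18.427 N/mm
N_t = 11; L_s = 9.8·11 = 107.8 mm; δ_solid = L₀ − L_s = 241 − 107.8 = 133.2 mm
δ = F/k = 1940/18.427 = 105.28 mm
δ < δ_solid → spring does not go solid

NO, δ = 105 mm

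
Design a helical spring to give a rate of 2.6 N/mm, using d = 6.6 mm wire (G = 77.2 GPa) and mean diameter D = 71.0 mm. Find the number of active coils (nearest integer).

20

N_a = Gd⁴/(8D³k) = (77.2×10³ × 6.6⁴)/(8 × 71.0³ × 2.6)
    = 1.46485e+08 / 7.44455e+06 = 19.68 → 20 coils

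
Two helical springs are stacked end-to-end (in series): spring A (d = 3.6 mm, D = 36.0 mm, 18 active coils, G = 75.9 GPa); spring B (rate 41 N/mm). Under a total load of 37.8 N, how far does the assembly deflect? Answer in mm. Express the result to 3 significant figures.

k_A = Gd⁴/(8D³N_a) = (75.9×10³)(3.6⁴)/(8·36.0³·18) = 1.8975 N/mm
Series: 1/k_eq = 1/1.8975 + 1/41 = 0.5514; k_eq = 1.8136 N/mm
δ = F/k_eq = 37.8/1.8136 = 20.843 mm

20.8 mm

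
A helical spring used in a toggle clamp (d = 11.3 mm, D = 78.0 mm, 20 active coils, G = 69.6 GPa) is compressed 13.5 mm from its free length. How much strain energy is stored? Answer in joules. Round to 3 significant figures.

1.36 J

k = Gd⁴/(8D³N_a) = (69.6×10³)(11.3⁴)/(8·78.0³·20) = 14.946 N/mm
U = ½kδ² = 0.5 × 14.946 × 13.5² = 1361.9 N·mm = 1.3619 J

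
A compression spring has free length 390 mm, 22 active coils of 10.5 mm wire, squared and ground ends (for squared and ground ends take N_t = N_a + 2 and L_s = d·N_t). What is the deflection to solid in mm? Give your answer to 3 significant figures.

N_t = 24; L_s = 10.5·24 = 252 mm
δ_solid = L₀ − L_s = 390 − 252 = 138 mm

138 mm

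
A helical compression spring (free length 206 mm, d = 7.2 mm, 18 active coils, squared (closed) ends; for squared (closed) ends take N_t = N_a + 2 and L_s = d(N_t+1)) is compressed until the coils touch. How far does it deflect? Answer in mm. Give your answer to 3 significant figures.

N_t = 20; L_s = 7.2·21 = 151.2 mm
δ_solid = L₀ − L_s = 206 − 151.2 = 54.8 mm

54.8 mm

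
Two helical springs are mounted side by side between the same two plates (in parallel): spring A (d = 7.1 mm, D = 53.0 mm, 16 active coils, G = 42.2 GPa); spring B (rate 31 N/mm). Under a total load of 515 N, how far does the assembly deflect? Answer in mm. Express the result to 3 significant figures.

k_A = Gd⁴/(8D³N_a) = (42.2×10³)(7.1⁴)/(8·53.0³·16) = 5.6274 N/mm
Parallel: k_eq = 5.6274 + 31 = 36.627 N/mm
δ = F/k_eq = 515/36.627 = 14.061 mm

14.1 mm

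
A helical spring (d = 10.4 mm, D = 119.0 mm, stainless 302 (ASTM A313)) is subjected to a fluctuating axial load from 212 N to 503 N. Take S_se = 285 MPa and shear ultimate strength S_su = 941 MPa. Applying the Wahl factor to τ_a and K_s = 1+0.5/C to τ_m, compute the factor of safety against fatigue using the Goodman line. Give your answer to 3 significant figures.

3.82

C = D/d = 119.0/10.4 = 11.4423; K_W = (4C−1)/(4C−4)+0.615/C = 1.1256; K_s = 1+0.5/C = 1.0437
F_a = (F_max−F_min)/2 = 145.5 N; F_m = (F_max+F_min)/2 = 357.5 N
τ_a = K_W·8F_aD/(πd³) = 1.1256 × 39.197 = 44.119 MPa
τ_m = K_s·8F_mD/(πd³) = 1.0437 × 96.308 = 100.52 MPa
Goodman: 1/n_f = τ_a/S_se + τ_m/S_su = 44.119/285 + 100.52/941 = 0.15480 + 0.10682 = 0.26162
n_f = 1/0.26162 = 3.822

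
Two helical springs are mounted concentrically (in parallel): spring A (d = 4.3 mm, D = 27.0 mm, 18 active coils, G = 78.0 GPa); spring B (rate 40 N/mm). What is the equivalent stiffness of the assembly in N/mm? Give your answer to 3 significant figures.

49.4 N/mm

k_A = Gd⁴/(8D³N_a) = (78.0×10³)(4.3⁴)/(8·27.0³·18) = 9.4084 N/mm
Parallel: k_eq = 9.4084 + 40 = 49.408 N/mm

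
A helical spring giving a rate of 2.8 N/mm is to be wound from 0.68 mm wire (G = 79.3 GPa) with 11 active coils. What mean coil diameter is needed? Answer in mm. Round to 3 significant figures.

4.10 mm

D = (Gd⁴/(8N_a·k))^(1/3) = (79.3×10³·0.68⁴/(8·11·2.8))^(1/3)
  = (68.8126)^(1/3) = 4.0978 mm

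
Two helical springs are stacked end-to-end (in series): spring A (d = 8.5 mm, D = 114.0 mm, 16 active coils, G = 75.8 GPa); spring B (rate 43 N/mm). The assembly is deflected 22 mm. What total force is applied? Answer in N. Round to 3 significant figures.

43.8 N

k_A = Gd⁴/(8D³N_a) = (75.8×10³)(8.5⁴)/(8·114.0³·16) = 2.0865 N/mm
Series: 1/k_eq = 1/2.0865 + 1/43 = 0.50253; k_eq = 1.99 N/mm
F = k_eq·δ = 1.99·22 = 43.779 N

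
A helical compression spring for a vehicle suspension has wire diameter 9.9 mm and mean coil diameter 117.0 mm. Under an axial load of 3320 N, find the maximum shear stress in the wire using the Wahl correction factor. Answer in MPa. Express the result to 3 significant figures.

1140 MPa

Spring index C = D/d = 117.0/9.9 = 11.8182
K_W = (4C−1)/(4C−4) + 0.615/C = 46.273/43.273 + 0.0520 = 1.1214
τ₀ = 8FD/(πd³) = 8·3320·117.0/(π·9.9³) = 3.10752e+06/3048.3 = 1019.4 MPa
τ_max = K·τ₀ = 1.1214 × 1019.4 = 1143.2 MPa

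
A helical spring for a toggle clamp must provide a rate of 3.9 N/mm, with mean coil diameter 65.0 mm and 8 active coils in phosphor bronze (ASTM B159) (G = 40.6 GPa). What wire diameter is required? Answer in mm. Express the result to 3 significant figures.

6.41 mm

d = (8D³N_a·k / G)^(1/4) = (8·65.0³·8·3.9 / (40.6×10³))^0.25
  = (1688.3)^0.25 = 6.4101 mm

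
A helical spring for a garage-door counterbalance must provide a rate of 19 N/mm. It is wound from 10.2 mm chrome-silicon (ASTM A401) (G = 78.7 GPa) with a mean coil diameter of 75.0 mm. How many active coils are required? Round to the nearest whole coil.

N_a = Gd⁴/(8D³k) = (78.7×10³ × 10.2⁴)/(8 × 75.0³ × 19)
    = 8.51874e+08 / 6.4125e+07 = 13.28 → 13 coils

13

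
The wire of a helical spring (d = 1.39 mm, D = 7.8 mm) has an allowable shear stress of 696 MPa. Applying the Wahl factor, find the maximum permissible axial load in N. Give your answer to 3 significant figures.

74.0 N

C = D/d = 7.8/1.39 = 5.6115
K_W = (4C−1)/(4C−4) + 0.615/C = 21.446/18.446 + 0.1096 = 1.2722
τ_max = K·8FD/(πd³) → F_max = τ_allow·πd³/(8DK)
F_max = 696·π·1.39³/(8·7.8·1.2722) = 5872.2/79.387 = 73.969 N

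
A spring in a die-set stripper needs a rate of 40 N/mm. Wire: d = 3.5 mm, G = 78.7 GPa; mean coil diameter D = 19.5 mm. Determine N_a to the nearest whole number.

5

N_a = Gd⁴/(8D³k) = (78.7×10³ × 3.5⁴)/(8 × 19.5³ × 40)
    = 1.18099e+07 / 2.37276e+06 = 4.977 → 5 coils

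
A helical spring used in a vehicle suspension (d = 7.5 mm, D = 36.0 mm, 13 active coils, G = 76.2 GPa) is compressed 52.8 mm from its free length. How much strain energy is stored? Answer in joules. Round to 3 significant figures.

69.3 J

k = Gd⁴/(8D³N_a) = (76.2×10³)(7.5⁴)/(8·36.0³·13) = 49.689 N/mm
U = ½kδ² = 0.5 × 49.689 × 52.8² = 69262 N·mm = 69.262 J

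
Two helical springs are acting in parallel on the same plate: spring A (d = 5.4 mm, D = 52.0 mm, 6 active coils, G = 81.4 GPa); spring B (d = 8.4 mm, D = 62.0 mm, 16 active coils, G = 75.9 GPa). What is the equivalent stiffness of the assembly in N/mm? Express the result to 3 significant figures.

22.6 N/mm

k_A = Gd⁴/(8D³N_a) = (81.4×10³)(5.4⁴)/(8·52.0³·6) = 10.255 N/mm
k_B = Gd⁴/(8D³N_a) = (75.9×10³)(8.4⁴)/(8·62.0³·16) = 12.387 N/mm
Parallel: k_eq = 10.255 + 12.387 = 22.643 N/mm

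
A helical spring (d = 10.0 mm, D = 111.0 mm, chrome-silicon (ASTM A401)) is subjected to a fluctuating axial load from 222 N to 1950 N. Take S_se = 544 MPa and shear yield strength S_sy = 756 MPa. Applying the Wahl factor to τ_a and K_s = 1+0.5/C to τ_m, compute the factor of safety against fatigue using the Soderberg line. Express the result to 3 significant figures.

C = D/d = 111.0/10.0 = 11.1000; K_W = (4C−1)/(4C−4)+0.615/C = 1.1297; K_s = 1+0.5/C = 1.0450
F_a = (F_max−F_min)/2 = 864 N; F_m = (F_max+F_min)/2 = 1086 N
τ_a = K_W·8F_aD/(πd³) = 1.1297 × 244.22 = 275.88 MPa
τ_m = K_s·8F_mD/(πd³) = 1.0450 × 306.97 = 320.8 MPa
Soderberg: 1/n_f = τ_a/S_se + τ_m/S_sy = 275.88/544 + 320.8/756 = 0.50714 + 0.42433 = 0.93147
n_f = 1/0.93147 = 1.074

1.07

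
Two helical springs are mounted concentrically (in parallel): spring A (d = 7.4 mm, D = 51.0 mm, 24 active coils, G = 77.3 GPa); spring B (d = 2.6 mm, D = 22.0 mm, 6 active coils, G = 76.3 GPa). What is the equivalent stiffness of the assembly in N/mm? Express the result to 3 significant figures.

15.9 N/mm

k_A = Gd⁴/(8D³N_a) = (77.3×10³)(7.4⁴)/(8·51.0³·24) = 9.1011 N/mm
k_B = Gd⁴/(8D³N_a) = (76.3×10³)(2.6⁴)/(8·22.0³·6) = 6.822 N/mm
Parallel: k_eq = 9.1011 + 6.822 = 15.923 N/mm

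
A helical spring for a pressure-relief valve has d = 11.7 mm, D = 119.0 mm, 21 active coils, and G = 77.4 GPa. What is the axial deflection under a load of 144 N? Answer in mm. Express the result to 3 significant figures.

28.1 mm

k = Gd⁴/(8D³N_a) = (77.4×10³)(11.7⁴)/(8·119.0³·21) = 5.1231 N/mm
δ = F/k = 144 / 5.1231 = 28.108 mm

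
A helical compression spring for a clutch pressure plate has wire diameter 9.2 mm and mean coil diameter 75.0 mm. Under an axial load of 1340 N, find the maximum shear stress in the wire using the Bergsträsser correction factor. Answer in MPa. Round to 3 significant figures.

384 MPa

Spring index C = D/d = 75.0/9.2 = 8.1522
K_B = (4C+2)/(4C−3) = 34.609/29.609 = 1.1689
τ₀ = 8FD/(πd³) = 8·1340·75.0/(π·9.2³) = 804000/2446.3 = 328.66 MPa
τ_max = K·τ₀ = 1.1689 × 328.66 = 384.16 MPa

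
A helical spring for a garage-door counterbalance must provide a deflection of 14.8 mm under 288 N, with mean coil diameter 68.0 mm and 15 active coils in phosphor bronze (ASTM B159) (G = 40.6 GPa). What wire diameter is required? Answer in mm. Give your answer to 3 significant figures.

11.6 mm

Required rate k = F/δ = 288/14.8 = 19.459 N/mm
d = (8D³N_a·k / G)^(1/4) = (8·68.0³·15·19.459 / (40.6×10³))^0.25
  = (18085)^0.25 = 11.5965 mm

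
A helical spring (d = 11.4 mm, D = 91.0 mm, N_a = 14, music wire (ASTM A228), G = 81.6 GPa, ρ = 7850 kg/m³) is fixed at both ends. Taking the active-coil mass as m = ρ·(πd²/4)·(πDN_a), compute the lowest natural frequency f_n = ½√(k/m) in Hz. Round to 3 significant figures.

k = Gd⁴/(8D³N_a) = (81.6×10³)(11.4⁴)/(8·91.0³·14) = 16.329 N/mm = 16329 N/m
Wire length L = πDN_a = π·91.0·14 = 4002.4 mm
m = ρ·(πd²/4)·L = 7850 × 102.07×10⁻⁶ m² × 4.0024 m = 3.2069 kg
f_n = ½√(k/m) = 0.5·√(16329/3.2069) = 0.5·√(5091.9) = 35.679 Hz

35.7 Hz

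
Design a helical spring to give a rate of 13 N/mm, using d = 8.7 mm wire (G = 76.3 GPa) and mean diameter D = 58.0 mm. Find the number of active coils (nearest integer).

N_a = Gd⁴/(8D³k) = (76.3×10³ × 8.7⁴)/(8 × 58.0³ × 13)
    = 4.37121e+08 / 2.02916e+07 = 21.54 → 22 coils

22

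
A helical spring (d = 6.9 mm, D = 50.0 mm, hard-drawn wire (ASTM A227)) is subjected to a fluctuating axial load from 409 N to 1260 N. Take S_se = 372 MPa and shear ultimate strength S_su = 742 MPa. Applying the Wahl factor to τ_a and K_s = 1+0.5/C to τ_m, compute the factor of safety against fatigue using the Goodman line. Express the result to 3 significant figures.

1.00

C = D/d = 50.0/6.9 = 7.2464; K_W = (4C−1)/(4C−4)+0.615/C = 1.2049; K_s = 1+0.5/C = 1.0690
F_a = (F_max−F_min)/2 = 425.5 N; F_m = (F_max+F_min)/2 = 834.5 N
τ_a = K_W·8F_aD/(πd³) = 1.2049 × 164.92 = 198.71 MPa
τ_m = K_s·8F_mD/(πd³) = 1.0690 × 323.44 = 345.75 MPa
Goodman: 1/n_f = τ_a/S_se + τ_m/S_su = 198.71/372 + 345.75/742 = 0.53418 + 0.46598 = 1.0002
n_f = 1/1.0002 = 0.9998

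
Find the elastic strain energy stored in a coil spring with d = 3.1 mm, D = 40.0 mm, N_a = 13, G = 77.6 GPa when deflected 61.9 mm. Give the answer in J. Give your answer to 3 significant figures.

k = Gd⁴/(8D³N_a) = (77.6×10³)(3.1⁴)/(8·40.0³·13) = 1.0767 N/mm
U = ½kδ² = 0.5 × 1.0767 × 61.9² = 2062.7 N·mm = 2.0627 J

2.06 J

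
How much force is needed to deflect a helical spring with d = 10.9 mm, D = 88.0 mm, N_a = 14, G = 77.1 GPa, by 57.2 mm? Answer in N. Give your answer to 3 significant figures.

816 N

k = Gd⁴/(8D³N_a) = (77.1×10³)(10.9⁴)/(8·88.0³·14) = 14.259 N/mm
F = k·δ = 14.259 × 57.2 = 815.62 N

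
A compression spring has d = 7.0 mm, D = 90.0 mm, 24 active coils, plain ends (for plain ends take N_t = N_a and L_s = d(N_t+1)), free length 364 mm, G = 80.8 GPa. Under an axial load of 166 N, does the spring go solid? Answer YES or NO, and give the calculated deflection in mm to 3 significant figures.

k = Gd⁴/(8D³N_a) = (80.8×10³)(7.0⁴)/(8·90.0³·24) = 1.386 N/mm
N_t = 24; L_s = 7.0·25 = 175 mm; δ_solid = L₀ − L_s = 364 − 175 = 189 mm
δ = F/k = 166/1.386 = 119.77 mm
δ < δ_solid → spring does not go solid

NO, δ = 120 mm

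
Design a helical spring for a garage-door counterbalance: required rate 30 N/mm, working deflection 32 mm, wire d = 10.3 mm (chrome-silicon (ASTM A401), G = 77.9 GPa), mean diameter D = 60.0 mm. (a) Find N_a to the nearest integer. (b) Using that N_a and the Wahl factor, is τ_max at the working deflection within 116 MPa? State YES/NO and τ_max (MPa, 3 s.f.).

(a) 17 coils; (b) NO, τ_max = 168 MPa

N_a = Gd⁴/(8D³k) = (77.9×10³)(10.3⁴)/(8·60.0³·30) = 16.91 → N_a = 17
Actual rate k = Gd⁴/(8D³·17) = 29.847 N/mm
Working load F = kδ = 29.847·32 = 955.09 N
C = 60.0/10.3 = 5.8252; K_W = (4C−1)/(4C−4)+0.615/C = 1.2610
τ_max = K_W·8FD/(πd³) = 1.2610·133.54 = 168.4 MPa
τ_max > 116 MPa → exceeds allowable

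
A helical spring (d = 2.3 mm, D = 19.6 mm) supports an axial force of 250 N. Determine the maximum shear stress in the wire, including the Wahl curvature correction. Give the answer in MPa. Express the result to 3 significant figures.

1200 MPa

Spring index C = D/d = 19.6/2.3 = 8.5217
K_W = (4C−1)/(4C−4) + 0.615/C = 33.087/30.087 + 0.0722 = 1.1719
τ₀ = 8FD/(πd³) = 8·250·19.6/(π·2.3³) = 39200/38.224 = 1025.5 MPa
τ_max = K·τ₀ = 1.1719 × 1025.5 = 1201.8 MPa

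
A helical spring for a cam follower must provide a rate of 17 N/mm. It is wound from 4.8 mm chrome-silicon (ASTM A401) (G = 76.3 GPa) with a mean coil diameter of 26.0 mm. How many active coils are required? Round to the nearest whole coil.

17

N_a = Gd⁴/(8D³k) = (76.3×10³ × 4.8⁴)/(8 × 26.0³ × 17)
    = 4.05032e+07 / 2.39034e+06 = 16.94 → 17 coils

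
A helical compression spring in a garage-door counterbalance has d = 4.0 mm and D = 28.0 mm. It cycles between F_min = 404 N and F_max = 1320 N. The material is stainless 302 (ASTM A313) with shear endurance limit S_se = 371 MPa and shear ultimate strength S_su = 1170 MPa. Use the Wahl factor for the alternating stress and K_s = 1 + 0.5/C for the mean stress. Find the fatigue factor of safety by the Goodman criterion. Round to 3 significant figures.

C = D/d = 28.0/4.0 = 7.0000; K_W = (4C−1)/(4C−4)+0.615/C = 1.2129; K_s = 1+0.5/C = 1.0714
F_a = (F_max−F_min)/2 = 458 N; F_m = (F_max+F_min)/2 = 862 N
τ_a = K_W·8F_aD/(πd³) = 1.2129 × 510.25 = 618.86 MPa
τ_m = K_s·8F_mD/(πd³) = 1.0714 × 960.34 = 1028.9 MPa
Goodman: 1/n_f = τ_a/S_se + τ_m/S_su = 618.86/371 + 1028.9/1170 = 1.66809 + 0.87943 = 2.5475
n_f = 1/2.5475 = 0.3925

0.393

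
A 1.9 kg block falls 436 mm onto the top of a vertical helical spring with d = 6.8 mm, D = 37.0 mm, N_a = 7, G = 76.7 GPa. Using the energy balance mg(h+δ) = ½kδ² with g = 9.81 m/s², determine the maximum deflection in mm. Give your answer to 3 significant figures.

k = Gd⁴/(8D³N_a) = (76.7×10³)(6.8⁴)/(8·37.0³·7) = 57.815 N/mm
W = mg = 1.9 × 9.81 = 18.639 N
½kδ² − Wδ − Wh = 0 → δ = (W + √(W² + 2kWh))/k
δ = (18.639 + √(347.41 + 939673))/57.815 = (18.639 + 969.55)/57.815 = 17.092 mm

17.1 mm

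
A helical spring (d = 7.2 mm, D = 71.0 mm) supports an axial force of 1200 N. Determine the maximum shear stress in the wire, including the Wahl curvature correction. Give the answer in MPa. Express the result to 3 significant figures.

667 MPa

Spring index C = D/d = 71.0/7.2 = 9.8611
K_W = (4C−1)/(4C−4) + 0.615/C = 38.444/35.444 + 0.0624 = 1.1470
τ₀ = 8FD/(πd³) = 8·1200·71.0/(π·7.2³) = 681600/1172.6 = 581.28 MPa
τ_max = K·τ₀ = 1.1470 × 581.28 = 666.73 MPa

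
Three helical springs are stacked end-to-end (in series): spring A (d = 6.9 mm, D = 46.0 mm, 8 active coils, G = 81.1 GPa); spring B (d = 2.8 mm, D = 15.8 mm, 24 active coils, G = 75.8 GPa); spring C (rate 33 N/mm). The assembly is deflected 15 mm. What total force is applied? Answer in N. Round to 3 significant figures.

66.2 N

k_A = Gd⁴/(8D³N_a) = (81.1×10³)(6.9⁴)/(8·46.0³·8) = 29.51 N/mm
k_B = Gd⁴/(8D³N_a) = (75.8×10³)(2.8⁴)/(8·15.8³·24) = 6.1522 N/mm
Series: 1/k_eq = 1/29.51 + 1/6.1522 + 1/33 = 0.22673; k_eq = 4.4104 N/mm
F = k_eq·δ = 4.4104·15 = 66.157 N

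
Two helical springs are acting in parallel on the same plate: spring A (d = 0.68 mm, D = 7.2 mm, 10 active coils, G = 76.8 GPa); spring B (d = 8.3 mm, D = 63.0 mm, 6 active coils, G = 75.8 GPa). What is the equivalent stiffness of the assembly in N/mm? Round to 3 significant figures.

k_A = Gd⁴/(8D³N_a) = (76.8×10³)(0.68⁴)/(8·7.2³·10) = 0.54993 N/mm
k_B = Gd⁴/(8D³N_a) = (75.8×10³)(8.3⁴)/(8·63.0³·6) = 29.972 N/mm
Parallel: k_eq = 0.54993 + 29.972 = 30.522 N/mm

30.5 N/mm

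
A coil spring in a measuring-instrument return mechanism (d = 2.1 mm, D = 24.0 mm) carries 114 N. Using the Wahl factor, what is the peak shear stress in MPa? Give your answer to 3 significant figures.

847 MPa

Spring index C = D/d = 24.0/2.1 = 11.4286
K_W = (4C−1)/(4C−4) + 0.615/C = 44.714/41.714 + 0.0538 = 1.1257
τ₀ = 8FD/(πd³) = 8·114·24.0/(π·2.1³) = 21888/29.094 = 752.31 MPa
τ_max = K·τ₀ = 1.1257 × 752.31 = 846.9 MPa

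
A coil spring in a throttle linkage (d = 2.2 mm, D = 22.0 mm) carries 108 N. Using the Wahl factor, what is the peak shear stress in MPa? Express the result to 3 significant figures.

Spring index C = D/d = 22.0/2.2 = 10.0000
K_W = (4C−1)/(4C−4) + 0.615/C = 39.000/36.000 + 0.0615 = 1.1448
τ₀ = 8FD/(πd³) = 8·108·22.0/(π·2.2³) = 19008/33.452 = 568.22 MPa
τ_max = K·τ₀ = 1.1448 × 568.22 = 650.52 MPa

651 MPa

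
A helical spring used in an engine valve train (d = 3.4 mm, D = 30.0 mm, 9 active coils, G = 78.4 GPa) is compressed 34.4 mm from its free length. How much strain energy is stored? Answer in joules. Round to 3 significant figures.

3.19 J

k = Gd⁴/(8D³N_a) = (78.4×10³)(3.4⁴)/(8·30.0³·9) = 5.3893 N/mm
U = ½kδ² = 0.5 × 5.3893 × 34.4² = 3188.8 N·mm = 3.1888 J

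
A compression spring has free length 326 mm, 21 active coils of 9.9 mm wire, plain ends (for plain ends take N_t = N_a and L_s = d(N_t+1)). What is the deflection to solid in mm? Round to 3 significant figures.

108 mm

N_t = 21; L_s = 9.9·22 = 217.8 mm
δ_solid = L₀ − L_s = 326 − 217.8 = 108.2 mm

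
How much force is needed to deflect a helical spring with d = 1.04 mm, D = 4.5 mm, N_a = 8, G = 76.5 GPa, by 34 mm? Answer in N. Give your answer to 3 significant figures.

k = Gd⁴/(8D³N_a) = (76.5×10³)(1.04⁴)/(8·4.5³·8) = 15.345 N/mm
F = k·δ = 15.345 × 34 = 521.74 N

522 N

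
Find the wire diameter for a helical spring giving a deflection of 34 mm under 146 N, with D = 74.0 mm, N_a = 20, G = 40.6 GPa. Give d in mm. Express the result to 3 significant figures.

9.10 mm

Required rate k = F/δ = 146/34 = 4.2941 N/mm
d = (8D³N_a·k / G)^(1/4) = (8·74.0³·20·4.2941 / (40.6×10³))^0.25
  = (6857.5)^0.25 = 9.1000 mm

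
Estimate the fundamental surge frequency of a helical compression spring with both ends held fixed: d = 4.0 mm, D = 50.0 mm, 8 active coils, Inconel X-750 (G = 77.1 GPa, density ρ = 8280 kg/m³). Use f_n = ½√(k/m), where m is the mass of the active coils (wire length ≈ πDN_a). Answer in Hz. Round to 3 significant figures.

k = Gd⁴/(8D³N_a) = (77.1×10³)(4.0⁴)/(8·50.0³·8) = 2.4672 N/mm = 2467.2 N/m
Wire length L = πDN_a = π·50.0·8 = 1256.6 mm
m = ρ·(πd²/4)·L = 8280 × 12.566×10⁻⁶ m² × 1.2566 m = 0.13075 kg
f_n = ½√(k/m) = 0.5·√(2467.2/0.13075) = 0.5·√(18869) = 68.683 Hz

68.7 Hz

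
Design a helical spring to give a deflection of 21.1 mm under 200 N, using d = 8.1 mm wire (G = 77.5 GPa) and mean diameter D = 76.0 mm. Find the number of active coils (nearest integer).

Required rate k = F/δ = 200/21.1 = 9.4787 N/mm
N_a = Gd⁴/(8D³k) = (77.5×10³ × 8.1⁴)/(8 × 76.0³ × 9.4787)
    = 3.33612e+08 / 3.32873e+07 = 10.02 → 10 coils

10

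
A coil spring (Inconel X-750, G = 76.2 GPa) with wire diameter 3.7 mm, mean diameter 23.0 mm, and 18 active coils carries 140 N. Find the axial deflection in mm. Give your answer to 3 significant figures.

17.2 mm

k = Gd⁴/(8D³N_a) = (76.2×10³)(3.7⁴)/(8·23.0³·18) = 8.1511 N/mm
δ = F/k = 140 / 8.1511 = 17.176 mm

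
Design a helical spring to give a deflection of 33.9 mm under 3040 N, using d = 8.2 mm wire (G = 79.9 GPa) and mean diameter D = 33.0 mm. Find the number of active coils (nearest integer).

Required rate k = F/δ = 3040/33.9 = 89.676 N/mm
N_a = Gd⁴/(8D³k) = (79.9×10³ × 8.2⁴)/(8 × 33.0³ × 89.676)
    = 3.61245e+08 / 2.57814e+07 = 14.01 → 14 coils

14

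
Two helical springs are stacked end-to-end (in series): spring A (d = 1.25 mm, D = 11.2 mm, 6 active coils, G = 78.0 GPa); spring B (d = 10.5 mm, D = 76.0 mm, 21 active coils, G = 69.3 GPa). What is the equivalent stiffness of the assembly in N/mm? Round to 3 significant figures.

k_A = Gd⁴/(8D³N_a) = (78.0×10³)(1.25⁴)/(8·11.2³·6) = 2.8238 N/mm
k_B = Gd⁴/(8D³N_a) = (69.3×10³)(10.5⁴)/(8·76.0³·21) = 11.422 N/mm
Series: 1/k_eq = 1/2.8238 + 1/11.422 = 0.44168; k_eq = 2.2641 N/mm

2.26 N/mm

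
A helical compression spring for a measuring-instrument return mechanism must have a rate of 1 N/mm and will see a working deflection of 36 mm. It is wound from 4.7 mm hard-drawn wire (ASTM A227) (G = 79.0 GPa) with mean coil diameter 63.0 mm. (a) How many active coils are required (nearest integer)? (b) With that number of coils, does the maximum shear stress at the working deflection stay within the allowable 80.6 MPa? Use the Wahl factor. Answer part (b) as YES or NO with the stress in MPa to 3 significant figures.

N_a = Gd⁴/(8D³k) = (79.0×10³)(4.7⁴)/(8·63.0³·1) = 19.27 → N_a = 19
Actual rate k = Gd⁴/(8D³·19) = 1.0143 N/mm
Working load F = kδ = 1.0143·36 = 36.514 N
C = 63.0/4.7 = 13.4043; K_W = (4C−1)/(4C−4)+0.615/C = 1.1063
τ_max = K_W·8FD/(πd³) = 1.1063·56.421 = 62.421 MPa
τ_max ≤ 80.6 MPa → acceptable

(a) 19 coils; (b) YES, τ_max = 62.4 MPa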